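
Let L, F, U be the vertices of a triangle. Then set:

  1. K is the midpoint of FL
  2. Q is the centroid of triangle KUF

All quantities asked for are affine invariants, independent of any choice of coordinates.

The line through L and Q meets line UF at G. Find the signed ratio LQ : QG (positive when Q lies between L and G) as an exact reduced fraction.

LQ:QG = 5

Assign L = (0, 0), F = (1, 0), U = (0, 1) — the answer is frame-independent, so this choice is without loss of generality.
1. K is the midpoint of FL ⇒ K = (1/2, 0)
2. Q is the centroid of triangle KUF ⇒ Q = (1/2, 1/3)
line LQ meets UF at G = (3/5, 2/5)
Q = L + t·(G−L) with t = 5/6, so LQ:QG = 5/6:1/6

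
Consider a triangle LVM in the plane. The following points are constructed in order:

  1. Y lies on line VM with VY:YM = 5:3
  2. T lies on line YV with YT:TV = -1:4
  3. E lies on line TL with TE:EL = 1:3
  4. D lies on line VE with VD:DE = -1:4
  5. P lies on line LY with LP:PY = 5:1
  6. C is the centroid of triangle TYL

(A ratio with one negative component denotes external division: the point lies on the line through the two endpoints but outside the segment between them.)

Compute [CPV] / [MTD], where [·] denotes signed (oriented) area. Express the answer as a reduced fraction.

[CPV]:[MTD] = -20/3

Assign L = (0, 0), V = (1, 0), M = (0, 1) — the answer is frame-independent, so this choice is without loss of generality.
1. Y lies on line VM with VY:YM = 5:3 ⇒ Y = (3/8, 5/8)
2. T lies on line YV with YT:TV = -1:4 ⇒ T = (1/6, 5/6)
3. E lies on line TL with TE:EL = 1:3 ⇒ E = (1/8, 5/8)
4. D lies on line VE with VD:DE = -1:4 ⇒ D = (31/24, -5/24)
5. P lies on line LY with LP:PY = 5:1 ⇒ P = (5/16, 25/48)
6. C is the centroid of triangle TYL ⇒ C = (13/72, 35/72)
2·[CPV] = -5/54, 2·[MTD] = 1/72
[CPV]:[MTD] = -5/54:1/72 = -20/3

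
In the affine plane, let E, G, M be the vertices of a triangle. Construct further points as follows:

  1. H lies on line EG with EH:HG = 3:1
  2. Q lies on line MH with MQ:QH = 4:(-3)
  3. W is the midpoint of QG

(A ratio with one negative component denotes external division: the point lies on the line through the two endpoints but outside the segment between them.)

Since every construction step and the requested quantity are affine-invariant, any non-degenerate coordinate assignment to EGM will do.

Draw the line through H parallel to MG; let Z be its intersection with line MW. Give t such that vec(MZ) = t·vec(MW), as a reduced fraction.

t = 1/2

Set E = (0, 0), G = (1, 0), M = (0, 1); any affine frame gives the same invariant.
1. H lies on line EG with EH:HG = 3:1 ⇒ H = (3/4, 0)
2. Q lies on line MH with MQ:QH = 4:(-3) ⇒ Q = (3, -3)
3. W is the midpoint of QG ⇒ W = (2, -3/2)
through H parallel to MG: direction (1, -1); meets MW at Z = (1, -1/4)
Z = M + t·(W−M) with t = 1/2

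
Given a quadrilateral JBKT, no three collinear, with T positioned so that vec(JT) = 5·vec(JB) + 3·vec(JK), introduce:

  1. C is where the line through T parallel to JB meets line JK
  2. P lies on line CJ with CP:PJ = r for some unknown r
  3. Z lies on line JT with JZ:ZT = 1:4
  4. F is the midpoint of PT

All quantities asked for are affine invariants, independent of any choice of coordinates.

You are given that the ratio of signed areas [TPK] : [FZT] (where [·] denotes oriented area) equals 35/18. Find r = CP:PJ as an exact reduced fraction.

r = -1/3

Assign J = (0, 0), B = (1, 0), K = (0, 1), T = (5, 3) — the answer is frame-independent, so this choice is without loss of generality.
1. C is where the line through T parallel to JB meets line JK ⇒ C = (0, 3)
2. With CP:PJ = r, write λ = r/(r+1) so P = C + λ·(J−C); P is affine-linear in λ
3. Z lies on line JT with JZ:ZT = 1:4 ⇒ Z = (1, 3/5)
4. F is the midpoint of PT ⇒ F is an affine combination of earlier points and hence also affine-linear in λ
Every point depending on P is an affine combination of P and λ-independent points, so each such coordinate is linear in λ; the λ² term in each signed area is a multiple of (J−C)×(J−C) = 0, so 2·[TPK] and 2·[FZT] are each linear in λ. Evaluating at λ=0 and λ=1:
  2·[TPK] = -15·λ + 10,   2·[FZT] = -6·λ + 6
So [TPK]:[FZT] = (-15·λ + 10) / (-6·λ + 6). Setting this equal to 35/18:
  -15·λ + 10 = 35/18·(-6·λ + 6)  ⇒  λ = -1/2
Then r = λ/(1−λ) = (-1/2)/(3/2) = -1/3. Check: with r = -1/3, P = (0, 9/2) and [TPK]:[FZT] = 35/18 as required.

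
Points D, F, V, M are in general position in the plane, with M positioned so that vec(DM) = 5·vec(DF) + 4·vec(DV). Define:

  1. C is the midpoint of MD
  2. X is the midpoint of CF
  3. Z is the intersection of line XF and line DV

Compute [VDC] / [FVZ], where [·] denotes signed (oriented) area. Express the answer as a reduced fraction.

[VDC]:[FVZ] = 15/14

Choose coordinates D = (0, 0), F = (1, 0), V = (0, 1), M = (5, 4).
1. C is the midpoint of MD ⇒ C = (5/2, 2)
2. X is the midpoint of CF ⇒ X = (7/4, 1)
3. Z is the intersection of line XF and line DV ⇒ Z = (0, -4/3)
2·[VDC] = 5/2, 2·[FVZ] = 7/3
[VDC]:[FVZ] = 5/2:7/3 = 15/14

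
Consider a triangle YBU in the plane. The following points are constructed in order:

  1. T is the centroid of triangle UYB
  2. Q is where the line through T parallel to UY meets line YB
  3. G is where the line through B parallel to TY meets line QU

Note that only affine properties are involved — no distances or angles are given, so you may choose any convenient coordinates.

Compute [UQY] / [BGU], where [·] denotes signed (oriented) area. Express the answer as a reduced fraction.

Work in coordinates with Y = (0, 0), B = (1, 0), U = (0, 1).
1. T is the centroid of triangle UYB ⇒ T = (1/3, 1/3)
2. Q is where the line through T parallel to UY meets line YB ⇒ Q = (1/3, 0)
3. G is where the line through B parallel to TY meets line QU ⇒ G = (1/2, -1/2)
2·[UQY] = -1/3, 2·[BGU] = -1
[UQY]:[BGU] = -1/3:-1 = 1/3

[UQY]:[BGU] = 1/3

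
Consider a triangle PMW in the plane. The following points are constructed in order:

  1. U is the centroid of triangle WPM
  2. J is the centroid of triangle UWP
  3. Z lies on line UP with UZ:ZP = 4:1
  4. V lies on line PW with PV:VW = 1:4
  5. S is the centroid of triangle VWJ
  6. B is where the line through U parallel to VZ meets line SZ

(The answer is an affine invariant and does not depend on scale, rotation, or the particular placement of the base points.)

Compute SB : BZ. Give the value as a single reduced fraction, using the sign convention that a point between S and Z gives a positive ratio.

Set P = (0, 0), M = (1, 0), W = (0, 1); any affine frame gives the same invariant.
1. U is the centroid of triangle WPM ⇒ U = (1/3, 1/3)
2. J is the centroid of triangle UWP ⇒ J = (1/9, 4/9)
3. Z lies on line UP with UZ:ZP = 4:1 ⇒ Z = (1/15, 1/15)
4. V lies on line PW with PV:VW = 1:4 ⇒ V = (0, 1/5)
5. S is the centroid of triangle VWJ ⇒ S = (1/27, 74/135)
6. B is where the line through U parallel to VZ meets line SZ ⇒ B = (1/95, 93/95)
B = S + t·(Z−S) with t = -17/19, so SB:BZ = t:(1−t) = -17/19:36/19

SB:BZ = -17/36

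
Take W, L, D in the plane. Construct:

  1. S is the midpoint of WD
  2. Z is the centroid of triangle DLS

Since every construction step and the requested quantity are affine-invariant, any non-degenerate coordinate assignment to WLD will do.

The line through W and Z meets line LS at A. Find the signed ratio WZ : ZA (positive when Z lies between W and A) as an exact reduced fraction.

WZ:ZA = -4

Assign W = (0, 0), L = (1, 0), D = (0, 1) — the answer is frame-independent, so this choice is without loss of generality.
1. S is the midpoint of WD ⇒ S = (0, 1/2)
2. Z is the centroid of triangle DLS ⇒ Z = (1/3, 1/2)
line WZ meets LS at A = (1/4, 3/8)
Z = W + t·(A−W) with t = 4/3, so WZ:ZA = 4/3:-1/3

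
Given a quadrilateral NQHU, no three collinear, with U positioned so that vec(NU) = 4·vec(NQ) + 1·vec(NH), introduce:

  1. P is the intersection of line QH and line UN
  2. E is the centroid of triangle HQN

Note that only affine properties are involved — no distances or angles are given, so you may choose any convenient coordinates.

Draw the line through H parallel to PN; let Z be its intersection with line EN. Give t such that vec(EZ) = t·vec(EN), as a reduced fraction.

t = -3

Set N = (0, 0), Q = (1, 0), H = (0, 1), U = (4, 1); any affine frame gives the same invariant.
1. P is the intersection of line QH and line UN ⇒ P = (4/5, 1/5)
2. E is the centroid of triangle HQN ⇒ E = (1/3, 1/3)
through H parallel to PN: direction (-4/5, -1/5); meets EN at Z = (4/3, 4/3)
Z = E + t·(N−E) with t = -3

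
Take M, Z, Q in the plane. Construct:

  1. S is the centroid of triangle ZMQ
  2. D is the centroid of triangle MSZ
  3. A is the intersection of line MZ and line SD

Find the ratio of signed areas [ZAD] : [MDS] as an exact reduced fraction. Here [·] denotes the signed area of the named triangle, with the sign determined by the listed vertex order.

Set M = (0, 0), Z = (1, 0), Q = (0, 1); any affine frame gives the same invariant.
1. S is the centroid of triangle ZMQ ⇒ S = (1/3, 1/3)
2. D is the centroid of triangle MSZ ⇒ D = (4/9, 1/9)
3. A is the intersection of line MZ and line SD ⇒ A = (1/2, 0)
2·[ZAD] = -1/18, 2·[MDS] = 1/9
[ZAD]:[MDS] = -1/18:1/9 = -1/2

[ZAD]:[MDS] = -1/2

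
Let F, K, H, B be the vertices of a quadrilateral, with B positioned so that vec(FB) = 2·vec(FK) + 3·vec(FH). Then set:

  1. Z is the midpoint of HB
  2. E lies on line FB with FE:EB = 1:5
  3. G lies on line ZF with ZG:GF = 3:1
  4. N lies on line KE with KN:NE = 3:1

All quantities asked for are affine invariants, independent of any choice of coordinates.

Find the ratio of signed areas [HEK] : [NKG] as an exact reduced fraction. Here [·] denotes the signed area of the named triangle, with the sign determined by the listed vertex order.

[HEK]:[NKG] = -16/3

Choose coordinates F = (0, 0), K = (1, 0), H = (0, 1), B = (2, 3).
1. Z is the midpoint of HB ⇒ Z = (1, 2)
2. E lies on line FB with FE:EB = 1:5 ⇒ E = (1/3, 1/2)
3. G lies on line ZF with ZG:GF = 3:1 ⇒ G = (1/4, 1/2)
4. N lies on line KE with KN:NE = 3:1 ⇒ N = (1/2, 3/8)
2·[HEK] = 1/6, 2·[NKG] = -1/32
[HEK]:[NKG] = 1/6:-1/32 = -16/3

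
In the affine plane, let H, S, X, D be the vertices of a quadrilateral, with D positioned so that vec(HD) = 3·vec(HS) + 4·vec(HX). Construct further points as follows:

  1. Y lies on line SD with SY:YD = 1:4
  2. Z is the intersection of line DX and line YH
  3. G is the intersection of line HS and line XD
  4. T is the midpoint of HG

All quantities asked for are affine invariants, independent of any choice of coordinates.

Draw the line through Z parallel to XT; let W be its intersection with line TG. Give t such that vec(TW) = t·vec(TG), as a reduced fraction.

t = 7/3

Work in coordinates with H = (0, 0), S = (1, 0), X = (0, 1), D = (3, 4).
1. Y lies on line SD with SY:YD = 1:4 ⇒ Y = (7/5, 4/5)
2. Z is the intersection of line DX and line YH ⇒ Z = (-7/3, -4/3)
3. G is the intersection of line HS and line XD ⇒ G = (-1, 0)
4. T is the midpoint of HG ⇒ T = (-1/2, 0)
through Z parallel to XT: direction (-1/2, -1); meets TG at W = (-5/3, 0)
W = T + t·(G−T) with t = 7/3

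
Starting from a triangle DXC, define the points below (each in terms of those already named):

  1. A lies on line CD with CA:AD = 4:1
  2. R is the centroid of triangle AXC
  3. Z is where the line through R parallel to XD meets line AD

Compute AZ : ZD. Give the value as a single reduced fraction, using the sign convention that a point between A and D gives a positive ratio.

AZ:ZD = -1/2

Choose coordinates D = (0, 0), X = (1, 0), C = (0, 1).
1. A lies on line CD with CA:AD = 4:1 ⇒ A = (0, 1/5)
2. R is the centroid of triangle AXC ⇒ R = (1/3, 2/5)
3. Z is where the line through R parallel to XD meets line AD ⇒ Z = (0, 2/5)
Z = A + t·(D−A) with t = -1, so AZ:ZD = t:(1−t) = -1:2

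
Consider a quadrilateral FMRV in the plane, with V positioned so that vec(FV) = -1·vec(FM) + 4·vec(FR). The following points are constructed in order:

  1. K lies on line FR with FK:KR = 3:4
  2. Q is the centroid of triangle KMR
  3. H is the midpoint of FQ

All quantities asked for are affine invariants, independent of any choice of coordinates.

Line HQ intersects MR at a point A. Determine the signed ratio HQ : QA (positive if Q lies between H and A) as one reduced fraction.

HQ:QA = 17/8

Set F = (0, 0), M = (1, 0), R = (0, 1), V = (-1, 4); any affine frame gives the same invariant.
1. K lies on line FR with FK:KR = 3:4 ⇒ K = (0, 3/7)
2. Q is the centroid of triangle KMR ⇒ Q = (1/3, 10/21)
3. H is the midpoint of FQ ⇒ H = (1/6, 5/21)
line HQ meets MR at A = (7/17, 10/17)
Q = H + t·(A−H) with t = 17/25, so HQ:QA = 17/25:8/25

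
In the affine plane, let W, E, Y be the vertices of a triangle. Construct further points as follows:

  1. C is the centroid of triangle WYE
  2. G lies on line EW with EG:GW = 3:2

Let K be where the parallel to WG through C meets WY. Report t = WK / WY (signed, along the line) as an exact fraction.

Choose coordinates W = (0, 0), E = (1, 0), Y = (0, 1).
1. C is the centroid of triangle WYE ⇒ C = (1/3, 1/3)
2. G lies on line EW with EG:GW = 3:2 ⇒ G = (2/5, 0)
through C parallel to WG: direction (2/5, 0); meets WY at K = (0, 1/3)
K = W + t·(Y−W) with t = 1/3

t = 1/3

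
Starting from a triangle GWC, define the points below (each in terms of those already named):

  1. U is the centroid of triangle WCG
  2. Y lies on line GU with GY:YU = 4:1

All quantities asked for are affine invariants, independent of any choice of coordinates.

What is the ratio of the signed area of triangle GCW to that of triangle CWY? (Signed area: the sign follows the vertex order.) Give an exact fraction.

[GCW]:[CWY] = 15/7

Work in coordinates with G = (0, 0), W = (1, 0), C = (0, 1).
1. U is the centroid of triangle WCG ⇒ U = (1/3, 1/3)
2. Y lies on line GU with GY:YU = 4:1 ⇒ Y = (4/15, 4/15)
2·[GCW] = -1, 2·[CWY] = -7/15
[GCW]:[CWY] = -1:-7/15 = 15/7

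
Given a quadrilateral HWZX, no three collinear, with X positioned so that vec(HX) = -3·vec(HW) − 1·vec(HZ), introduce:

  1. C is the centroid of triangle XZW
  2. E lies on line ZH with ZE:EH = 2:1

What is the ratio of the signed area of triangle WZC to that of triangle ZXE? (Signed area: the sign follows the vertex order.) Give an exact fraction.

Set H = (0, 0), W = (1, 0), Z = (0, 1), X = (-3, -1); any affine frame gives the same invariant.
1. C is the centroid of triangle XZW ⇒ C = (-2/3, 0)
2. E lies on line ZH with ZE:EH = 2:1 ⇒ E = (0, 1/3)
2·[WZC] = 5/3, 2·[ZXE] = 2
[WZC]:[ZXE] = 5/3:2 = 5/6

[WZC]:[ZXE] = 5/6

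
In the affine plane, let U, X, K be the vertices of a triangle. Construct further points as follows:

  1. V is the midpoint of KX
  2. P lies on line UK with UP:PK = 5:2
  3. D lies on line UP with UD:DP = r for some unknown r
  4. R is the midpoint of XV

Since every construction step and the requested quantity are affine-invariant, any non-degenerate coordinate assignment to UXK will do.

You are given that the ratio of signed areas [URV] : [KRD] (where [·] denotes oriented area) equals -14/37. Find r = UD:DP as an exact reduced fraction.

r = 1/5

Choose coordinates U = (0, 0), X = (1, 0), K = (0, 1).
1. V is the midpoint of KX ⇒ V = (1/2, 1/2)
2. P lies on line UK with UP:PK = 5:2 ⇒ P = (0, 5/7)
3. With UD:DP = r, write λ = r/(r+1) so D = U + λ·(P−U); D is affine-linear in λ
4. R is the midpoint of XV ⇒ R = (3/4, 1/4)
Every point depending on D is an affine combination of D and λ-independent points, so each such coordinate is linear in λ; the λ² term in each signed area is a multiple of (P−U)×(P−U) = 0, so 2·[URV] and 2·[KRD] are each linear in λ. Evaluating at λ=0 and λ=1:
  2·[URV] = 1/4,   2·[KRD] = 15/28·λ − 3/4
So [URV]:[KRD] = (1/4) / (15/28·λ − 3/4). Setting this equal to -14/37:
  1/4 = -14/37·(15/28·λ − 3/4)  ⇒  λ = 1/6
Then r = λ/(1−λ) = (1/6)/(5/6) = 1/5. Check: with r = 1/5, D = (0, 5/42) and [URV]:[KRD] = -14/37 as required.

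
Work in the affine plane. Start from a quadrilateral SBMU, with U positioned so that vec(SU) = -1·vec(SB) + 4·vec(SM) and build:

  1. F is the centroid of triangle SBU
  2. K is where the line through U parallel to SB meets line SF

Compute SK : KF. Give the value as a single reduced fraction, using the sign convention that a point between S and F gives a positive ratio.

SK:KF = -3/2

Work in coordinates with S = (0, 0), B = (1, 0), M = (0, 1), U = (-1, 4).
1. F is the centroid of triangle SBU ⇒ F = (0, 4/3)
2. K is where the line through U parallel to SB meets line SF ⇒ K = (0, 4)
K = S + t·(F−S) with t = 3, so SK:KF = t:(1−t) = 3:-2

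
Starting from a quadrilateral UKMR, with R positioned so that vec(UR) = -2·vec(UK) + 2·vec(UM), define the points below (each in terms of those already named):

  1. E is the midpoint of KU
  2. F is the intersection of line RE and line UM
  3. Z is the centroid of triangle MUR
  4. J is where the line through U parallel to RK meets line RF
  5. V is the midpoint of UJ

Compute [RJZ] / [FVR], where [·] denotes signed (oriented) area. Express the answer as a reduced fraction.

Work in coordinates with U = (0, 0), K = (1, 0), M = (0, 1), R = (-2, 2).
1. E is the midpoint of KU ⇒ E = (1/2, 0)
2. F is the intersection of line RE and line UM ⇒ F = (0, 2/5)
3. Z is the centroid of triangle MUR ⇒ Z = (-2/3, 1)
4. J is where the line through U parallel to RK meets line RF ⇒ J = (3, -2)
5. V is the midpoint of UJ ⇒ V = (3/2, -1)
2·[RJZ] = 1/3, 2·[FVR] = -2/5
[RJZ]:[FVR] = 1/3:-2/5 = -5/6

[RJZ]:[FVR] = -5/6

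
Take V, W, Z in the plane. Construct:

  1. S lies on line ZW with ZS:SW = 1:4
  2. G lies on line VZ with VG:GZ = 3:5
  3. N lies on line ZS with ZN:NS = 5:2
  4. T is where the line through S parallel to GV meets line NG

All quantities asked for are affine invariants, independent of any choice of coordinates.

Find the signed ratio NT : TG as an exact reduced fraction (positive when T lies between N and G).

NT:TG = -2/7

Choose coordinates V = (0, 0), W = (1, 0), Z = (0, 1).
1. S lies on line ZW with ZS:SW = 1:4 ⇒ S = (1/5, 4/5)
2. G lies on line VZ with VG:GZ = 3:5 ⇒ G = (0, 3/8)
3. N lies on line ZS with ZN:NS = 5:2 ⇒ N = (1/7, 6/7)
4. T is where the line through S parallel to GV meets line NG ⇒ T = (1/5, 21/20)
T = N + t·(G−N) with t = -2/5, so NT:TG = t:(1−t) = -2/5:7/5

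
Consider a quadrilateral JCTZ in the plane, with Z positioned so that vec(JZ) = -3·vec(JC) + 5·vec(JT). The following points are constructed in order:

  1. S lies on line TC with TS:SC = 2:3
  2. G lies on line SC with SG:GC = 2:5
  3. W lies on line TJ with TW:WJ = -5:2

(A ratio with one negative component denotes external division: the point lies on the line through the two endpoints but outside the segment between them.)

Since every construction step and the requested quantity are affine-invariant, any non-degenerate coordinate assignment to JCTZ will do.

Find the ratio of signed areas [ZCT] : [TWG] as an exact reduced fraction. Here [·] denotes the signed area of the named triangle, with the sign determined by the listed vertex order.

[ZCT]:[TWG] = -21/20

Set J = (0, 0), C = (1, 0), T = (0, 1), Z = (-3, 5); any affine frame gives the same invariant.
1. S lies on line TC with TS:SC = 2:3 ⇒ S = (2/5, 3/5)
2. G lies on line SC with SG:GC = 2:5 ⇒ G = (4/7, 3/7)
3. W lies on line TJ with TW:WJ = -5:2 ⇒ W = (0, -2/3)
2·[ZCT] = -1, 2·[TWG] = 20/21
[ZCT]:[TWG] = -1:20/21 = -21/20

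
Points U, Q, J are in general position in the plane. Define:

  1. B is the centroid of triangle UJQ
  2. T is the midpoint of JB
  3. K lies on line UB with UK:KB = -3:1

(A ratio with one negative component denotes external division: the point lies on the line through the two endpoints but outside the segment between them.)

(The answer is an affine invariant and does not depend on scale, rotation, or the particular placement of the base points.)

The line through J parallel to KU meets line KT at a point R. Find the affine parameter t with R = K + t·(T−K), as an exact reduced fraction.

Set U = (0, 0), Q = (1, 0), J = (0, 1); any affine frame gives the same invariant.
1. B is the centroid of triangle UJQ ⇒ B = (1/3, 1/3)
2. T is the midpoint of JB ⇒ T = (1/6, 2/3)
3. K lies on line UB with UK:KB = -3:1 ⇒ K = (1/2, 1/2)
through J parallel to KU: direction (-1/2, -1/2); meets KT at R = (-1/6, 5/6)
R = K + t·(T−K) with t = 2

t = 2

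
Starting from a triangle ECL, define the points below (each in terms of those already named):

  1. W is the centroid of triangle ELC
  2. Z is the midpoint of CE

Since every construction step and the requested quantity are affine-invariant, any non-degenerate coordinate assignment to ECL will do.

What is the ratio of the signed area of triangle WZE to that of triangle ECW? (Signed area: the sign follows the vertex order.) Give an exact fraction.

[WZE]:[ECW] = -1/2

Assign E = (0, 0), C = (1, 0), L = (0, 1) — the answer is frame-independent, so this choice is without loss of generality.
1. W is the centroid of triangle ELC ⇒ W = (1/3, 1/3)
2. Z is the midpoint of CE ⇒ Z = (1/2, 0)
2·[WZE] = -1/6, 2·[ECW] = 1/3
[WZE]:[ECW] = -1/6:1/3 = -1/2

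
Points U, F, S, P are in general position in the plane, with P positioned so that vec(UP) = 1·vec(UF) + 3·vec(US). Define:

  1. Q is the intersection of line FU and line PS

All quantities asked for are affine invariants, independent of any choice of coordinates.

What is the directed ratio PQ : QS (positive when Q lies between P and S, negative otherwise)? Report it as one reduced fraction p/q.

Set U = (0, 0), F = (1, 0), S = (0, 1), P = (1, 3); any affine frame gives the same invariant.
1. Q is the intersection of line FU and line PS ⇒ Q = (-1/2, 0)
Q = P + t·(S−P) with t = 3/2, so PQ:QS = t:(1−t) = 3/2:-1/2

PQ:QS = -3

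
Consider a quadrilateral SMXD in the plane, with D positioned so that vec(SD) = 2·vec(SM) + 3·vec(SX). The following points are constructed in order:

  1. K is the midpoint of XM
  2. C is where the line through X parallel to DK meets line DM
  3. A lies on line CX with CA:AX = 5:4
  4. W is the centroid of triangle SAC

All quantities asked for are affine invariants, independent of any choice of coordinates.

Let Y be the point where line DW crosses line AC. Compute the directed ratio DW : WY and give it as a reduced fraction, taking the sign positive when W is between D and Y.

Set S = (0, 0), M = (1, 0), X = (0, 1), D = (2, 3); any affine frame gives the same invariant.
1. K is the midpoint of XM ⇒ K = (1/2, 1/2)
2. C is where the line through X parallel to DK meets line DM ⇒ C = (3, 6)
3. A lies on line CX with CA:AX = 5:4 ⇒ A = (4/3, 29/9)
4. W is the centroid of triangle SAC ⇒ W = (13/9, 83/27)
line DW meets AC at Y = (34/27, 251/81)
W = D + t·(Y−D) with t = 3/4, so DW:WY = 3/4:1/4

DW:WY = 3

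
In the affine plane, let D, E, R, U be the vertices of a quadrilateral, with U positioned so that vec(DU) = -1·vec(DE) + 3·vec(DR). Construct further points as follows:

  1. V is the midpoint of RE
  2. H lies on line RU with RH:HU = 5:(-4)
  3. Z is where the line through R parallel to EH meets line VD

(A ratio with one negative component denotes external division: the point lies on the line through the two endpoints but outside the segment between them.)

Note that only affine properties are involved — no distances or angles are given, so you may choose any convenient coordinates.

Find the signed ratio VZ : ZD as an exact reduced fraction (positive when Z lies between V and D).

VZ:ZD = 5/12

Choose coordinates D = (0, 0), E = (1, 0), R = (0, 1), U = (-1, 3).
1. V is the midpoint of RE ⇒ V = (1/2, 1/2)
2. H lies on line RU with RH:HU = 5:(-4) ⇒ H = (-5, 11)
3. Z is where the line through R parallel to EH meets line VD ⇒ Z = (6/17, 6/17)
Z = V + t·(D−V) with t = 5/17, so VZ:ZD = t:(1−t) = 5/17:12/17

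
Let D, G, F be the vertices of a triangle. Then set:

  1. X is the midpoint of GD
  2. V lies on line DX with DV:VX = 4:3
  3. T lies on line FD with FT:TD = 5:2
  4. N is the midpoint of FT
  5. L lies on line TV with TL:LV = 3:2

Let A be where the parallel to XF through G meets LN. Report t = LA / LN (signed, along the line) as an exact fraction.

Choose coordinates D = (0, 0), G = (1, 0), F = (0, 1).
1. X is the midpoint of GD ⇒ X = (1/2, 0)
2. V lies on line DX with DV:VX = 4:3 ⇒ V = (2/7, 0)
3. T lies on line FD with FT:TD = 5:2 ⇒ T = (0, 2/7)
4. N is the midpoint of FT ⇒ N = (0, 9/14)
5. L lies on line TV with TL:LV = 3:2 ⇒ L = (6/35, 4/35)
through G parallel to XF: direction (-1/2, 1); meets LN at A = (-114/91, 410/91)
A = L + t·(N−L) with t = 108/13

t = 108/13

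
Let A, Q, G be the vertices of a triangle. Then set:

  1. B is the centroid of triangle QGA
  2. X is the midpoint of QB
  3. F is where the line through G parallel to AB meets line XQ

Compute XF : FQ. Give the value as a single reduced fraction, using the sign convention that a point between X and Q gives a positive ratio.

XF:FQ = -3/4

Work in coordinates with A = (0, 0), Q = (1, 0), G = (0, 1).
1. B is the centroid of triangle QGA ⇒ B = (1/3, 1/3)
2. X is the midpoint of QB ⇒ X = (2/3, 1/6)
3. F is where the line through G parallel to AB meets line XQ ⇒ F = (-1/3, 2/3)
F = X + t·(Q−X) with t = -3, so XF:FQ = t:(1−t) = -3:4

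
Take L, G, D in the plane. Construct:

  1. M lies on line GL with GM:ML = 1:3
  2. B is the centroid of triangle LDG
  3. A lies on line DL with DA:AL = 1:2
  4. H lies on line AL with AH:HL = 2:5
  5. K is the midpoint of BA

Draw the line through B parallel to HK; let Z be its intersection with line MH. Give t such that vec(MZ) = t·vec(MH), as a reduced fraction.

t = 33/49

Work in coordinates with L = (0, 0), G = (1, 0), D = (0, 1).
1. M lies on line GL with GM:ML = 1:3 ⇒ M = (3/4, 0)
2. B is the centroid of triangle LDG ⇒ B = (1/3, 1/3)
3. A lies on line DL with DA:AL = 1:2 ⇒ A = (0, 2/3)
4. H lies on line AL with AH:HL = 2:5 ⇒ H = (0, 10/21)
5. K is the midpoint of BA ⇒ K = (1/6, 1/2)
through B parallel to HK: direction (1/6, 1/42); meets MH at Z = (12/49, 110/343)
Z = M + t·(H−M) with t = 33/49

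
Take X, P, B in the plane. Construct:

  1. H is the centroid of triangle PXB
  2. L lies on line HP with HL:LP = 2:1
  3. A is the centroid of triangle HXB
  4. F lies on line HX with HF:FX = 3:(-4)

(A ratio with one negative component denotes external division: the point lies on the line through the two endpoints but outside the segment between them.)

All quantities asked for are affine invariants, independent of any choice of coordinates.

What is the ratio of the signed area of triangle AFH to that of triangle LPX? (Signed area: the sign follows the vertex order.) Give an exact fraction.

[AFH]:[LPX] = 3

Set X = (0, 0), P = (1, 0), B = (0, 1); any affine frame gives the same invariant.
1. H is the centroid of triangle PXB ⇒ H = (1/3, 1/3)
2. L lies on line HP with HL:LP = 2:1 ⇒ L = (7/9, 1/9)
3. A is the centroid of triangle HXB ⇒ A = (1/9, 4/9)
4. F lies on line HX with HF:FX = 3:(-4) ⇒ F = (4/3, 4/3)
2·[AFH] = -1/3, 2·[LPX] = -1/9
[AFH]:[LPX] = -1/3:-1/9 = 3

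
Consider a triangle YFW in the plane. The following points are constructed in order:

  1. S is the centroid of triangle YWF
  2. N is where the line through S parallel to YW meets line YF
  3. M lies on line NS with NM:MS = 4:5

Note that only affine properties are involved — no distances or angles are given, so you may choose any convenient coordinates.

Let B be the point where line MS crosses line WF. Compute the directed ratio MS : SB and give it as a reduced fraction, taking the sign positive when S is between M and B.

Work in coordinates with Y = (0, 0), F = (1, 0), W = (0, 1).
1. S is the centroid of triangle YWF ⇒ S = (1/3, 1/3)
2. N is where the line through S parallel to YW meets line YF ⇒ N = (1/3, 0)
3. M lies on line NS with NM:MS = 4:5 ⇒ M = (1/3, 4/27)
line MS meets WF at B = (1/3, 2/3)
S = M + t·(B−M) with t = 5/14, so MS:SB = 5/14:9/14

MS:SB = 5/9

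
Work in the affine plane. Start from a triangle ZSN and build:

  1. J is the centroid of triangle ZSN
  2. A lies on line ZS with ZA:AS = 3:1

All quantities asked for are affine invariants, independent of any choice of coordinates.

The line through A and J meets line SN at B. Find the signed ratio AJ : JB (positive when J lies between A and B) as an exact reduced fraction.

AJ:JB = -1/4

Work in coordinates with Z = (0, 0), S = (1, 0), N = (0, 1).
1. J is the centroid of triangle ZSN ⇒ J = (1/3, 1/3)
2. A lies on line ZS with ZA:AS = 3:1 ⇒ A = (3/4, 0)
line AJ meets SN at B = (2, -1)
J = A + t·(B−A) with t = -1/3, so AJ:JB = -1/3:4/3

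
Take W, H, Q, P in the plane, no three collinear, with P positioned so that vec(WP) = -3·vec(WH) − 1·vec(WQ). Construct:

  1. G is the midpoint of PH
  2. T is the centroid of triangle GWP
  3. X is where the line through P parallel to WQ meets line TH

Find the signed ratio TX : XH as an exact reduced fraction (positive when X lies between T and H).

TX:XH = -5/12

Work in coordinates with W = (0, 0), H = (1, 0), Q = (0, 1), P = (-3, -1).
1. G is the midpoint of PH ⇒ G = (-1, -1/2)
2. T is the centroid of triangle GWP ⇒ T = (-4/3, -1/2)
3. X is where the line through P parallel to WQ meets line TH ⇒ X = (-3, -6/7)
X = T + t·(H−T) with t = -5/7, so TX:XH = t:(1−t) = -5/7:12/7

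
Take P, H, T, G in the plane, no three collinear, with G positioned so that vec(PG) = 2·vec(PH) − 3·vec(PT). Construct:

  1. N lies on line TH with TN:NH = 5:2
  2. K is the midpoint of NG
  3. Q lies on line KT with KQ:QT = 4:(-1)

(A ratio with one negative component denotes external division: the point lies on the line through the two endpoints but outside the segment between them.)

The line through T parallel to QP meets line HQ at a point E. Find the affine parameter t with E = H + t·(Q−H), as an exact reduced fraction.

t = 56/75

Set P = (0, 0), H = (1, 0), T = (0, 1), G = (2, -3); any affine frame gives the same invariant.
1. N lies on line TH with TN:NH = 5:2 ⇒ N = (5/7, 2/7)
2. K is the midpoint of NG ⇒ K = (19/14, -19/14)
3. Q lies on line KT with KQ:QT = 4:(-1) ⇒ Q = (-19/42, 25/14)
through T parallel to QP: direction (19/42, -25/14); meets HQ at E = (-19/225, 4/3)
E = H + t·(Q−H) with t = 56/75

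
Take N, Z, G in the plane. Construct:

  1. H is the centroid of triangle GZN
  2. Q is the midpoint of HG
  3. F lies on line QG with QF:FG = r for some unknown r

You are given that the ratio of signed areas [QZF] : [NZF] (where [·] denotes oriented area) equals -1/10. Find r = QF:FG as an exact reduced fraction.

Set N = (0, 0), Z = (1, 0), G = (0, 1); any affine frame gives the same invariant.
1. H is the centroid of triangle GZN ⇒ H = (1/3, 1/3)
2. Q is the midpoint of HG ⇒ Q = (1/6, 2/3)
3. With QF:FG = r, write λ = r/(r+1) so F = Q + λ·(G−Q); F is affine-linear in λ
Every point depending on F is an affine combination of F and λ-independent points, so each such coordinate is linear in λ; the λ² term in each signed area is a multiple of (G−Q)×(G−Q) = 0, so 2·[QZF] and 2·[NZF] are each linear in λ. Evaluating at λ=0 and λ=1:
  2·[QZF] = 1/6·λ,   2·[NZF] = 1/3·λ + 2/3
So [QZF]:[NZF] = (1/6·λ) / (1/3·λ + 2/3). Setting this equal to -1/10:
  1/6·λ = -1/10·(1/3·λ + 2/3)  ⇒  λ = -1/3
Then r = λ/(1−λ) = (-1/3)/(4/3) = -1/4. Check: with r = -1/4, F = (2/9, 5/9) and [QZF]:[NZF] = -1/10 as required.

r = -1/4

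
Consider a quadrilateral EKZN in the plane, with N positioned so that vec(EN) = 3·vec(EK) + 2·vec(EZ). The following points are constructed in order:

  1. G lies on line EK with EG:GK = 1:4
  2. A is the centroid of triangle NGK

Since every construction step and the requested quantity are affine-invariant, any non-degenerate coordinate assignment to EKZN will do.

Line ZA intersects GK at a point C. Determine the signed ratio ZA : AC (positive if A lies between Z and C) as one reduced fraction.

ZA:AC = 1/2

Work in coordinates with E = (0, 0), K = (1, 0), Z = (0, 1), N = (3, 2).
1. G lies on line EK with EG:GK = 1:4 ⇒ G = (1/5, 0)
2. A is the centroid of triangle NGK ⇒ A = (7/5, 2/3)
line ZA meets GK at C = (21/5, 0)
A = Z + t·(C−Z) with t = 1/3, so ZA:AC = 1/3:2/3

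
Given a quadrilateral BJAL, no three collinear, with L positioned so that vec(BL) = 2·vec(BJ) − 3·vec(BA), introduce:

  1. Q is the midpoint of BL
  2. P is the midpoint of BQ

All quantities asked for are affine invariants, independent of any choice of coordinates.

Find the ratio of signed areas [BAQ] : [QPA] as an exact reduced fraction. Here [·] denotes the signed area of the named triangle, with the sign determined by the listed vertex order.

[BAQ]:[QPA] = 2

Set B = (0, 0), J = (1, 0), A = (0, 1), L = (2, -3); any affine frame gives the same invariant.
1. Q is the midpoint of BL ⇒ Q = (1, -3/2)
2. P is the midpoint of BQ ⇒ P = (1/2, -3/4)
2·[BAQ] = -1, 2·[QPA] = -1/2
[BAQ]:[QPA] = -1:-1/2 = 2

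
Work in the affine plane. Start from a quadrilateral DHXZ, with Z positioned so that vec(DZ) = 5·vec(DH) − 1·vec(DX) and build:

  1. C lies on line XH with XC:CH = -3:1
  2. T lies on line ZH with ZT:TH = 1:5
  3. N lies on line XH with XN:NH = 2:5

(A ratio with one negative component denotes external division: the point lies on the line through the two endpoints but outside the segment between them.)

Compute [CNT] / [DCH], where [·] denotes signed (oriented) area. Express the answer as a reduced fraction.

Work in coordinates with D = (0, 0), H = (1, 0), X = (0, 1), Z = (5, -1).
1. C lies on line XH with XC:CH = -3:1 ⇒ C = (3/2, -1/2)
2. T lies on line ZH with ZT:TH = 1:5 ⇒ T = (13/3, -5/6)
3. N lies on line XH with XN:NH = 2:5 ⇒ N = (2/7, 5/7)
2·[CNT] = -85/28, 2·[DCH] = 1/2
[CNT]:[DCH] = -85/28:1/2 = -85/14

[CNT]:[DCH] = -85/14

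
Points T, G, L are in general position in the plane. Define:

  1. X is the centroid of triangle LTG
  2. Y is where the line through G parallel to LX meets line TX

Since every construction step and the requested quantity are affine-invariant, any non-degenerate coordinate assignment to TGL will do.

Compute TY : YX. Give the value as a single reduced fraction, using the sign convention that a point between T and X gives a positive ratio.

TY:YX = -2

Set T = (0, 0), G = (1, 0), L = (0, 1); any affine frame gives the same invariant.
1. X is the centroid of triangle LTG ⇒ X = (1/3, 1/3)
2. Y is where the line through G parallel to LX meets line TX ⇒ Y = (2/3, 2/3)
Y = T + t·(X−T) with t = 2, so TY:YX = t:(1−t) = 2:-1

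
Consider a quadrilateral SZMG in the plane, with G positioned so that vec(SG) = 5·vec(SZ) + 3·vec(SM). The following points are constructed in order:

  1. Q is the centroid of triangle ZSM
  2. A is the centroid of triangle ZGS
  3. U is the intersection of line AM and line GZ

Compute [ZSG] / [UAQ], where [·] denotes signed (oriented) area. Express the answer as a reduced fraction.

Work in coordinates with S = (0, 0), Z = (1, 0), M = (0, 1), G = (5, 3).
1. Q is the centroid of triangle ZSM ⇒ Q = (1/3, 1/3)
2. A is the centroid of triangle ZGS ⇒ A = (2, 1)
3. U is the intersection of line AM and line GZ ⇒ U = (7/3, 1)
2·[ZSG] = -3, 2·[UAQ] = 2/9
[ZSG]:[UAQ] = -3:2/9 = -27/2

[ZSG]:[UAQ] = -27/2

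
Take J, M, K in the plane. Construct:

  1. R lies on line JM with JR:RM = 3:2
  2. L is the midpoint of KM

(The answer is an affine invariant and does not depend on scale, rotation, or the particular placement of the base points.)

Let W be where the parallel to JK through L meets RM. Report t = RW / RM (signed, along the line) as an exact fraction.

t = -1/4

Choose coordinates J = (0, 0), M = (1, 0), K = (0, 1).
1. R lies on line JM with JR:RM = 3:2 ⇒ R = (3/5, 0)
2. L is the midpoint of KM ⇒ L = (1/2, 1/2)
through L parallel to JK: direction (0, 1); meets RM at W = (1/2, 0)
W = R + t·(M−R) with t = -1/4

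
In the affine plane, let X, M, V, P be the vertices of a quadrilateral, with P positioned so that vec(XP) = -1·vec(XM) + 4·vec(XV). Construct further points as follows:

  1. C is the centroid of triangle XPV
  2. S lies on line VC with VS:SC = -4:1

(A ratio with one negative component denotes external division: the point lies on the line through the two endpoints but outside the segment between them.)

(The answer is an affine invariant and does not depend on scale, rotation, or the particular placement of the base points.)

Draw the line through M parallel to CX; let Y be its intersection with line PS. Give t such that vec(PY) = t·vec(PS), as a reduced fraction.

Choose coordinates X = (0, 0), M = (1, 0), V = (0, 1), P = (-1, 4).
1. C is the centroid of triangle XPV ⇒ C = (-1/3, 5/3)
2. S lies on line VC with VS:SC = -4:1 ⇒ S = (-4/9, 17/9)
through M parallel to CX: direction (1/3, -5/3); meets PS at Y = (4, -15)
Y = P + t·(S−P) with t = 9

t = 9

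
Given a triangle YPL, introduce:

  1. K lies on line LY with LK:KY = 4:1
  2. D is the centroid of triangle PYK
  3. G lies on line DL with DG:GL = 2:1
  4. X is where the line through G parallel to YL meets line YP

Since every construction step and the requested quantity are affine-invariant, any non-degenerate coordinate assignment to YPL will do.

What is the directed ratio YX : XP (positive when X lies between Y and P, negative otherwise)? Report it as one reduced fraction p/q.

YX:XP = 1/8

Choose coordinates Y = (0, 0), P = (1, 0), L = (0, 1).
1. K lies on line LY with LK:KY = 4:1 ⇒ K = (0, 1/5)
2. D is the centroid of triangle PYK ⇒ D = (1/3, 1/15)
3. G lies on line DL with DG:GL = 2:1 ⇒ G = (1/9, 31/45)
4. X is where the line through G parallel to YL meets line YP ⇒ X = (1/9, 0)
X = Y + t·(P−Y) with t = 1/9, so YX:XP = t:(1−t) = 1/9:8/9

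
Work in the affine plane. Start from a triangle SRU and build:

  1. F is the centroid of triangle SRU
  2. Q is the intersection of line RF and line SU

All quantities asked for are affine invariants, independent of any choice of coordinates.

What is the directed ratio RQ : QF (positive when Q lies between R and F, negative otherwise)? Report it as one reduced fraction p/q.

RQ:QF = -3

Set S = (0, 0), R = (1, 0), U = (0, 1); any affine frame gives the same invariant.
1. F is the centroid of triangle SRU ⇒ F = (1/3, 1/3)
2. Q is the intersection of line RF and line SU ⇒ Q = (0, 1/2)
Q = R + t·(F−R) with t = 3/2, so RQ:QF = t:(1−t) = 3/2:-1/2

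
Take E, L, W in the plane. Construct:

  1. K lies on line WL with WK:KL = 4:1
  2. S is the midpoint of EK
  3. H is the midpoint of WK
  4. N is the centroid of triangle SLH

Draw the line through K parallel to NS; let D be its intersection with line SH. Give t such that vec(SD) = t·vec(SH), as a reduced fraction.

Assign E = (0, 0), L = (1, 0), W = (0, 1) — the answer is frame-independent, so this choice is without loss of generality.
1. K lies on line WL with WK:KL = 4:1 ⇒ K = (4/5, 1/5)
2. S is the midpoint of EK ⇒ S = (2/5, 1/10)
3. H is the midpoint of WK ⇒ H = (2/5, 3/5)
4. N is the centroid of triangle SLH ⇒ N = (3/5, 7/30)
through K parallel to NS: direction (-1/5, -2/15); meets SH at D = (2/5, -1/15)
D = S + t·(H−S) with t = -1/3

t = -1/3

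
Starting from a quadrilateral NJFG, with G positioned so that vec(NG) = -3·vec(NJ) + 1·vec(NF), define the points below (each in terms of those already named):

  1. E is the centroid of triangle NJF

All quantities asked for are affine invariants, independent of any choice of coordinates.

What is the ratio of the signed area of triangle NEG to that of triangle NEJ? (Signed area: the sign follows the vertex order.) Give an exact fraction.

Choose coordinates N = (0, 0), J = (1, 0), F = (0, 1), G = (-3, 1).
1. E is the centroid of triangle NJF ⇒ E = (1/3, 1/3)
2·[NEG] = 4/3, 2·[NEJ] = -1/3
[NEG]:[NEJ] = 4/3:-1/3 = -4

[NEG]:[NEJ] = -4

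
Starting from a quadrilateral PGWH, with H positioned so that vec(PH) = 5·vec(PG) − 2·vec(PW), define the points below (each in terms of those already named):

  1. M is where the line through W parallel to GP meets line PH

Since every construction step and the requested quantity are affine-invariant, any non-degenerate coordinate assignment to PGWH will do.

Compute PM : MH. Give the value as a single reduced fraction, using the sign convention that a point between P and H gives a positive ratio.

Choose coordinates P = (0, 0), G = (1, 0), W = (0, 1), H = (5, -2).
1. M is where the line through W parallel to GP meets line PH ⇒ M = (-5/2, 1)
M = P + t·(H−P) with t = -1/2, so PM:MH = t:(1−t) = -1/2:3/2

PM:MH = -1/3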